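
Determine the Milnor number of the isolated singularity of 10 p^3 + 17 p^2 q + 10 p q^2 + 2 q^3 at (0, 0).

4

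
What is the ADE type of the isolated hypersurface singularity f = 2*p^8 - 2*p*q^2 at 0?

D_{9}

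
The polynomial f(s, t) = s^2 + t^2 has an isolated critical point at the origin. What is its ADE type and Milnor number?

Type A1, Milnor number mu = 1.

The Hessian of f at 0 has rank 2. Corank 0: nondegenerate Morse point, so A_1.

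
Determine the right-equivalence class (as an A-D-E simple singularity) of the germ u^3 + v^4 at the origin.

E_6

The Hessian of f at 0 has rank 0. Corank 2; j^3 = u^3 is a perfect cube, so E-series; the 4-jet and mu = 6 give E_6.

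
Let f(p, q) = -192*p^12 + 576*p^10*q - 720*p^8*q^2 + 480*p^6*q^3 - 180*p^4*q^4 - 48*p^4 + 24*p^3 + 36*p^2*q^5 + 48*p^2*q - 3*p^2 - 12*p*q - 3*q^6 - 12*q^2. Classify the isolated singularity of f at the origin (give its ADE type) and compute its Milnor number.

Type A_5, Milnor number mu = 5.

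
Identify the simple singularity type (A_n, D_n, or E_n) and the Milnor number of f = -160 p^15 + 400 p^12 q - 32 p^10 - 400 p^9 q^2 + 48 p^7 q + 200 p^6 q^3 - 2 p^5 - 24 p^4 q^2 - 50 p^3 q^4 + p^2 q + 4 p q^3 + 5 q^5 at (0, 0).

The Hessian of f at 0 has rank 0. Corank 2; j^3 = p^2*q has shape L^2 M (L != M), so D-series; mu = 6 gives D_6.

Type D6, Milnor number mu = 6.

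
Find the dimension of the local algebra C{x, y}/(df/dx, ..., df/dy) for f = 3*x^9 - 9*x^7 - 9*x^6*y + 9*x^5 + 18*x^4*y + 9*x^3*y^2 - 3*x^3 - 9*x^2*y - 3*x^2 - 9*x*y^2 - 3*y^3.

2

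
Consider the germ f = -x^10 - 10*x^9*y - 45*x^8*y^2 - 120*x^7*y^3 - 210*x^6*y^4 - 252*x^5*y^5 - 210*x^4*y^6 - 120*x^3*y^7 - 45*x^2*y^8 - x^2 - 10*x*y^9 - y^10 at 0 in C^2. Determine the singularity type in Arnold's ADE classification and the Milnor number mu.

Type A9, Milnor number mu = 9.

The Hessian of f at 0 has rank 1. Corank 1: A-series; mu = 9 gives A_9.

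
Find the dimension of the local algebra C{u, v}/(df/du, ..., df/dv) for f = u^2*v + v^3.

4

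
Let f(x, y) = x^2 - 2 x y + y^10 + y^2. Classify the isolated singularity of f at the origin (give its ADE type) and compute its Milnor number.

Type A_{9}, Milnor number mu = 9.

The Hessian of f at 0 has rank 1. Corank 1: A-series; mu = 9 gives A_9.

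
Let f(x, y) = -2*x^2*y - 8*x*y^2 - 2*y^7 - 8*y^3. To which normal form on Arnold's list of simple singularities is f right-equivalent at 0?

D8

The Hessian of f at 0 is [[0, 0], [0, 0]] with rank 0, so corank 2. A Groebner basis of the Jacobian ideal J(f) in C{x,y} is {x^2/7 + y^6 - 4*y^2/7, x^3 + 8*y^3, x*y + 2*y^2}; counting standard monomials gives mu = 8. Corank 2; j^3 = -2*y*(x + 2*y)^2 has shape L^2 M (L != M), so D-series; mu = 8 gives D_8.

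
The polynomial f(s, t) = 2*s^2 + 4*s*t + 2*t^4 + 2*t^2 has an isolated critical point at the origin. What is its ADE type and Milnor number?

Type A_3, Milnor number mu = 3.

The Hessian of f at 0 has rank 1. Corank 1: A-series; mu = 3 gives A_3.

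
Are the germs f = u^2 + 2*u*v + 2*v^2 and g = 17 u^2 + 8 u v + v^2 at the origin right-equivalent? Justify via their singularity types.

The Hessian of f at 0 is [[2, 2], [2, 4]] with rank 2, so corank 0. A Groebner basis of the Jacobian ideal J(f) in C{u,v} is {u, v}; counting standard monomials gives mu = 1. Corank 0: nondegenerate Morse point, so A_1. The Hessian of g at 0 is [[34, 8], [8, 2]] with rank 2, so corank 0. A Groebner basis of the Jacobian ideal J(g) in C{u,v} is {u, v}; counting standard monomials gives mu = 1. Corank 0: nondegenerate Morse point, so A_1. Both have type A_1, hence right-equivalent.

Yes.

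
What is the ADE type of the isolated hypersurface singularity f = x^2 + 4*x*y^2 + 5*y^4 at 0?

A3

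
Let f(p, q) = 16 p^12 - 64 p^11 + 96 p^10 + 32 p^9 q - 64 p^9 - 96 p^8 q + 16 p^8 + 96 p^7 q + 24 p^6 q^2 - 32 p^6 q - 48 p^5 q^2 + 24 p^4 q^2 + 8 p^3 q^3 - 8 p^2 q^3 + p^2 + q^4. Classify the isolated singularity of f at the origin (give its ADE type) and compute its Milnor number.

The Hessian of f at 0 is [[2, 0], [0, 0]] with rank 1, so corank 1. A Groebner basis of the Jacobian ideal J(f) in C{p,q} is {q^3, p}; counting standard monomials gives mu = 3. Corank 1: A-series; mu = 3 gives A_3.

Type A3, Milnor number mu = 3.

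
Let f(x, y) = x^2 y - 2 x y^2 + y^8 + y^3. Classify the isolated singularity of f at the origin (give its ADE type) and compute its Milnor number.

The Hessian of f at 0 has rank 0. Corank 2; j^3 = y*(x - y)^2 has shape L^2 M (L != M), so D-series; mu = 9 gives D_9.

Type D_9, Milnor number mu = 9.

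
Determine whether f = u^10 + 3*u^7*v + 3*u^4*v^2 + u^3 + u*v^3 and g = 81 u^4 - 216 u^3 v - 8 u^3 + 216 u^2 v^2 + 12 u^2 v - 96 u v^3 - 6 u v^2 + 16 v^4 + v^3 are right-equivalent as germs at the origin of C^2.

The Hessian of f at 0 has rank 0. Corank 2; j^3 = u^3 is a perfect cube, so E-series; the 4-jet and mu = 7 give E_7. The Hessian of g at 0 has rank 0. Corank 2; j^3 = -(2*u - v)^3 is a perfect cube, so E-series; the 4-jet and mu = 6 give E_6. f is E_7 but g is E_6, hence not right-equivalent.

No.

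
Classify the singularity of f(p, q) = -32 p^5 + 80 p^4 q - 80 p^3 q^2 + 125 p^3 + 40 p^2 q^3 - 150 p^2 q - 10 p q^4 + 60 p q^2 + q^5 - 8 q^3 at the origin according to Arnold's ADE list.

E_{8}

The Hessian of f at 0 has rank 0. Corank 2; j^3 = (5*p - 2*q)^3 is a perfect cube, so E-series; the 5-jet and mu = 8 give E_8.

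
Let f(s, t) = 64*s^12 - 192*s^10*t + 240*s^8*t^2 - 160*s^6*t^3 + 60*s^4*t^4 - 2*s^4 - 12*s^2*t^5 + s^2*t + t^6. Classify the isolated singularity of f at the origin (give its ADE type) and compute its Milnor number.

The Hessian of f at 0 is [[0, 0], [0, 0]] with rank 0, so corank 2. A Groebner basis of the Jacobian ideal J(f) in C{s,t} is {s^2/6 + t^5, s^3, s*t}; counting standard monomials gives mu = 7. Corank 2; j^3 = s^2*t has shape L^2 M (L != M), so D-series; mu = 7 gives D_7.

Type D_7, Milnor number mu = 7.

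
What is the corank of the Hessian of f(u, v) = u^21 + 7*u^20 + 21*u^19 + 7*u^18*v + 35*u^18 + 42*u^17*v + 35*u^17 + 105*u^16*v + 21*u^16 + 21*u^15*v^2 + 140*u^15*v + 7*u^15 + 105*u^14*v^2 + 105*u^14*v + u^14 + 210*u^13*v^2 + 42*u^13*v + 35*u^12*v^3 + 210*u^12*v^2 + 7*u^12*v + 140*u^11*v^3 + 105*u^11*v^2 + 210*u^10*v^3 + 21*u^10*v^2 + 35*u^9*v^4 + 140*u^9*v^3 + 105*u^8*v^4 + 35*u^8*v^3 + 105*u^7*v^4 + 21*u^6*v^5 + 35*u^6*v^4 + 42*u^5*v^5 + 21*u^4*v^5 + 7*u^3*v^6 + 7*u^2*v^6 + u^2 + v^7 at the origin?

1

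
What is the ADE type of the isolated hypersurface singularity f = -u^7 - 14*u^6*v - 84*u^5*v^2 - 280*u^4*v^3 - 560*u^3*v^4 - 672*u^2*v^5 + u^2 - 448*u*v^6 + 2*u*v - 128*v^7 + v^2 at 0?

The Hessian of f at 0 has rank 1. Corank 1: A-series; mu = 6 gives A_6.

A6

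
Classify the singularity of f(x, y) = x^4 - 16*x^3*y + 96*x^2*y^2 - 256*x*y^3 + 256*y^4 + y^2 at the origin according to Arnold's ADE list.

A3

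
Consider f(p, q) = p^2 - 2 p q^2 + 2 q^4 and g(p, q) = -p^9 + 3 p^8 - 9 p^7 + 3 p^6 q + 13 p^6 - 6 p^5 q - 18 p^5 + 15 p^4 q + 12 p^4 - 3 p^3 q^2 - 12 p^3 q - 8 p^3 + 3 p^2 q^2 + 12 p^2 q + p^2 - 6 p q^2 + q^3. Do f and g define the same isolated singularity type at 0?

No.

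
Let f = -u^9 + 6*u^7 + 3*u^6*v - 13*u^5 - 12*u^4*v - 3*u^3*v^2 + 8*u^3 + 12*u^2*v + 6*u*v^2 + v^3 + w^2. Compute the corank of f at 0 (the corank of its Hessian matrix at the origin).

2

The Hessian at 0 is [[0, 0, 0], [0, 0, 0], [0, 0, 2]] of rank 1; hence corank 2.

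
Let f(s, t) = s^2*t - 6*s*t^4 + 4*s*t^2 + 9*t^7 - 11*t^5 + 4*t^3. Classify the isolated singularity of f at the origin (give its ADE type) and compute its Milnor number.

The Hessian of f at 0 has rank 0. Corank 2; j^3 = t*(s + 2*t)^2 has shape L^2 M (L != M), so D-series; mu = 6 gives D_6.

Type D6, Milnor number mu = 6.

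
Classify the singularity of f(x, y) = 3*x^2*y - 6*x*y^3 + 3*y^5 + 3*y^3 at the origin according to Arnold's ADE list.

D4

The Hessian of f at 0 has rank 0. Corank 2; j^3 = 3*y*(x^2 + y^2) splits into three distinct lines over C (the quadratic factor has nonzero discriminant), so D_4.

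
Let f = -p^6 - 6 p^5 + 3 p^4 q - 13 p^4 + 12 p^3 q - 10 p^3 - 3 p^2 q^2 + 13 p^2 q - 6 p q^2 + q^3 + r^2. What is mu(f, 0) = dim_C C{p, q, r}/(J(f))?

4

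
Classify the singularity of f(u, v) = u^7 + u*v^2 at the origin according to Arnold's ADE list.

D_8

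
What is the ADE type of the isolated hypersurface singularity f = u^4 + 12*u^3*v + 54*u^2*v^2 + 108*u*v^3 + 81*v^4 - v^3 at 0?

The Hessian of f at 0 is [[0, 0], [0, 0]] with rank 0, so corank 2. A Groebner basis of the Jacobian ideal J(f) in C{u,v} is {u^3 + 9*u^2*v, v^2}; counting standard monomials gives mu = 6. Corank 2; j^3 = -v^3 is a perfect cube, so E-series; the 4-jet and mu = 6 give E_6.

E_6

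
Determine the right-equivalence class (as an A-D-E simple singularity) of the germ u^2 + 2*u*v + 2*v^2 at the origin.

The Hessian of f at 0 has rank 2. Corank 0: nondegenerate Morse point, so A_1.

A1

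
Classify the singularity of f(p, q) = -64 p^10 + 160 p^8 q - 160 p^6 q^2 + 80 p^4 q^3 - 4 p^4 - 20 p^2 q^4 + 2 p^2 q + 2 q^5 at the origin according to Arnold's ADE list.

D_{6}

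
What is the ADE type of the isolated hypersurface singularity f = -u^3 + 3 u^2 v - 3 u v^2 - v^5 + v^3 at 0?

E8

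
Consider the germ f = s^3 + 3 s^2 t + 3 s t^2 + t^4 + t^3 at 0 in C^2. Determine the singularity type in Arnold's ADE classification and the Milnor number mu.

The Hessian of f at 0 is [[0, 0], [0, 0]] with rank 0, so corank 2. A Groebner basis of the Jacobian ideal J(f) in C{s,t} is {t^3, s^2 + 2*s*t + t^2}; counting standard monomials gives mu = 6. Corank 2; j^3 = (s + t)^3 is a perfect cube, so E-series; the 4-jet and mu = 6 give E_6.

Type E_{6}, Milnor number mu = 6.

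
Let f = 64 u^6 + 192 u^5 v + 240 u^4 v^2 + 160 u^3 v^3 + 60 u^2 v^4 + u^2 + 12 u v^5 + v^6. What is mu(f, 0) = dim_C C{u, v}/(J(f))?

5

The Hessian of f at 0 is [[2, 0], [0, 0]] with rank 1, so corank 1. A Groebner basis of the Jacobian ideal J(f) in C{u,v} is {v^5, u}; counting standard monomials gives mu = 5. Corank 1: A-series; mu = 5 gives A_5.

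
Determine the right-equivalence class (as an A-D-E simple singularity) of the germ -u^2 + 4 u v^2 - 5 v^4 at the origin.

The Hessian of f at 0 is [[-2, 0], [0, 0]] with rank 1, so corank 1. A Groebner basis of the Jacobian ideal J(f) in C{u,v} is {u^2, u*v, -u/2 + v^2}; counting standard monomials gives mu = 3. Corank 1: A-series; mu = 3 gives A_3.

A3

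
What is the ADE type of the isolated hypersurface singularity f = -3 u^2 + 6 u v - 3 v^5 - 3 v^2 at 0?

A_4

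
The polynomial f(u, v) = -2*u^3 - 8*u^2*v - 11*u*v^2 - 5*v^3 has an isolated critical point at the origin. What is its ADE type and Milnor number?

Type D_{4}, Milnor number mu = 4.

The Hessian of f at 0 has rank 0. Corank 2; j^3 = -(u + v)*(2*u^2 + 6*u*v + 5*v^2) splits into three distinct lines over C (the quadratic factor has nonzero discriminant), so D_4.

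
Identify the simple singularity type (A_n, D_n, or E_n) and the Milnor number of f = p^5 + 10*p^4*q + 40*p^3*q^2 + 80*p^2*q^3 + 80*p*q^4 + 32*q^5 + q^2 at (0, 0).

Type A_{4}, Milnor number mu = 4.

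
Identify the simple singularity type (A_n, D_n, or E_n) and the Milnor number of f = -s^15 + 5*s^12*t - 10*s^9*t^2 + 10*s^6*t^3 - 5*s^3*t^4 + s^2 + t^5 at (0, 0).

Type A_{4}, Milnor number mu = 4.

The Hessian of f at 0 has rank 1. Corank 1: A-series; mu = 4 gives A_4.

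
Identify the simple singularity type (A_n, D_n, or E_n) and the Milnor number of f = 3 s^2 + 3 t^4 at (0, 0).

Type A_{3}, Milnor number mu = 3.

The Hessian of f at 0 is [[6, 0], [0, 0]] with rank 1, so corank 1. A Groebner basis of the Jacobian ideal J(f) in C{s,t} is {t^3, s}; counting standard monomials gives mu = 3. Corank 1: A-series; mu = 3 gives A_3.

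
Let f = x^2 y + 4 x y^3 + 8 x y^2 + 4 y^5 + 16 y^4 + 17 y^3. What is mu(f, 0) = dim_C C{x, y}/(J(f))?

4

The Hessian of f at 0 has rank 0. Corank 2; j^3 = y*(x^2 + 8*x*y + 17*y^2) splits into three distinct lines over C (the quadratic factor has nonzero discriminant), so D_4.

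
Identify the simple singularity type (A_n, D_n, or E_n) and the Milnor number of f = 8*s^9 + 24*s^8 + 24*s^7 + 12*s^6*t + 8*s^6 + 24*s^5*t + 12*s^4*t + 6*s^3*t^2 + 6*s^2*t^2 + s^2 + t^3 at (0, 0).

Type A_2, Milnor number mu = 2.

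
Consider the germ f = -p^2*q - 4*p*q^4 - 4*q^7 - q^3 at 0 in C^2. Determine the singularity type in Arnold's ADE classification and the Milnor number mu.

Type D_4, Milnor number mu = 4.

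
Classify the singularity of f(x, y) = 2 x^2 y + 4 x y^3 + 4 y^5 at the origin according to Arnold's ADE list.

The Hessian of f at 0 has rank 0. Corank 2; j^3 = 2*x^2*y has shape L^2 M (L != M), so D-series; mu = 6 gives D_6.

D_{6}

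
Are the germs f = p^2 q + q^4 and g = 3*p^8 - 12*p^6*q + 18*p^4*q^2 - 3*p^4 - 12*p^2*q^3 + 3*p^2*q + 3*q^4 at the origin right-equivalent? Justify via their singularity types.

The Hessian of f at 0 has rank 0. Corank 2; j^3 = p^2*q has shape L^2 M (L != M), so D-series; mu = 5 gives D_5. The Hessian of g at 0 has rank 0. Corank 2; j^3 = 3*p^2*q has shape L^2 M (L != M), so D-series; mu = 5 gives D_5. Both have type D_5, hence right-equivalent.

Yes.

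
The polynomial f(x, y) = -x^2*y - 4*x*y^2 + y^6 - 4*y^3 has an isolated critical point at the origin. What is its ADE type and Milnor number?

The Hessian of f at 0 has rank 0. Corank 2; j^3 = -y*(x + 2*y)^2 has shape L^2 M (L != M), so D-series; mu = 7 gives D_7.

Type D_7, Milnor number mu = 7.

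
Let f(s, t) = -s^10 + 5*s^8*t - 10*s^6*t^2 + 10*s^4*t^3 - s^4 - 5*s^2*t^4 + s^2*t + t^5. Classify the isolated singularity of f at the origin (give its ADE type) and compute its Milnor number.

Type D_6, Milnor number mu = 6.

The Hessian of f at 0 has rank 0. Corank 2; j^3 = s^2*t has shape L^2 M (L != M), so D-series; mu = 6 gives D_6.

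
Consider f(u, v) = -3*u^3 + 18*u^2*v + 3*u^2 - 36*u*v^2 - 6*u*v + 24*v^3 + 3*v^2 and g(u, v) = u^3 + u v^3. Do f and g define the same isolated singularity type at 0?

The Hessian of f at 0 is [[6, -6], [-6, 6]] with rank 1, so corank 1. A Groebner basis of the Jacobian ideal J(f) in C{u,v} is {v^2, u - v}; counting standard monomials gives mu = 2. Corank 1: A-series; mu = 2 gives A_2. The Hessian of g at 0 is [[0, 0], [0, 0]] with rank 0, so corank 2. A Groebner basis of the Jacobian ideal J(g) in C{u,v} is {u^3, u*v^2, 3*u^2 + v^3}; counting standard monomials gives mu = 7. Corank 2; j^3 = u^3 is a perfect cube, so E-series; the 4-jet and mu = 7 give E_7. f is A_2 but g is E_7, hence not right-equivalent.

No.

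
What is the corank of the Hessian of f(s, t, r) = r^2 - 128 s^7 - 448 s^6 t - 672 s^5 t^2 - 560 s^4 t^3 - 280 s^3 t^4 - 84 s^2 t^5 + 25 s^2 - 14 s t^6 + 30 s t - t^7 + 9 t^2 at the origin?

1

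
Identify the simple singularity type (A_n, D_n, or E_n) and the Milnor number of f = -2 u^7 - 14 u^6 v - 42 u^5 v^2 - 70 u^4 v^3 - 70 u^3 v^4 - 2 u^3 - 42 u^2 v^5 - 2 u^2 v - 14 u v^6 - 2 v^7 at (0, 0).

The Hessian of f at 0 has rank 0. Corank 2; j^3 = -2*u^2*(u + v) has shape L^2 M (L != M), so D-series; mu = 8 gives D_8.

Type D_8, Milnor number mu = 8.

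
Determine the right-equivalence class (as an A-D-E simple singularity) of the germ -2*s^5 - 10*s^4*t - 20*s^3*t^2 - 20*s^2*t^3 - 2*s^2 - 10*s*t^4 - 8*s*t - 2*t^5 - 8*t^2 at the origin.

A4

The Hessian of f at 0 has rank 1. Corank 1: A-series; mu = 4 gives A_4.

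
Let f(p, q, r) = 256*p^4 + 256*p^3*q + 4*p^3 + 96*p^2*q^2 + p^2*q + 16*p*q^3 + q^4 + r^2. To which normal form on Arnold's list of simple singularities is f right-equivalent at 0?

D_{5}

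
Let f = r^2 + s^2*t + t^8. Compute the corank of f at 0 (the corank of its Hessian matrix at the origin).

The Hessian at 0 is [[0, 0, 0], [0, 0, 0], [0, 0, 2]] of rank 1; hence corank 2.

2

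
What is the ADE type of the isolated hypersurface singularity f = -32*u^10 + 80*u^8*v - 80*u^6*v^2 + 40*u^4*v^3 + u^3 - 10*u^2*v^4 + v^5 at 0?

E_{8}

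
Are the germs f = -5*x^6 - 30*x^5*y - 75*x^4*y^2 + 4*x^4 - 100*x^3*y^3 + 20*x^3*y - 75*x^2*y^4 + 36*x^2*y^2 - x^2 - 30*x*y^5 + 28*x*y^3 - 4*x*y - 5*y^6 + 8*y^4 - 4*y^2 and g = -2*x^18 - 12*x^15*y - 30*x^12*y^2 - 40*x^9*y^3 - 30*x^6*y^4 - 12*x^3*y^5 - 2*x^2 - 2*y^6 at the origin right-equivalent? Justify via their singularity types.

Yes.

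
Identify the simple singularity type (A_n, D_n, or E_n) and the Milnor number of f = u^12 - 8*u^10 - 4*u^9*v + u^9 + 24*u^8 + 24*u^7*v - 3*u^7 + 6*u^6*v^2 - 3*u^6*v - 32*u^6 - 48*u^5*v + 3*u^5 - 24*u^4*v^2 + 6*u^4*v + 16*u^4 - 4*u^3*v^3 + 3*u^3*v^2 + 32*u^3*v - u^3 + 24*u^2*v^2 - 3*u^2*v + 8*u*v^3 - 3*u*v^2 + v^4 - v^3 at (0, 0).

The Hessian of f at 0 has rank 0. Corank 2; j^3 = -(u + v)^3 is a perfect cube, so E-series; the 4-jet and mu = 6 give E_6.

Type E_{6}, Milnor number mu = 6.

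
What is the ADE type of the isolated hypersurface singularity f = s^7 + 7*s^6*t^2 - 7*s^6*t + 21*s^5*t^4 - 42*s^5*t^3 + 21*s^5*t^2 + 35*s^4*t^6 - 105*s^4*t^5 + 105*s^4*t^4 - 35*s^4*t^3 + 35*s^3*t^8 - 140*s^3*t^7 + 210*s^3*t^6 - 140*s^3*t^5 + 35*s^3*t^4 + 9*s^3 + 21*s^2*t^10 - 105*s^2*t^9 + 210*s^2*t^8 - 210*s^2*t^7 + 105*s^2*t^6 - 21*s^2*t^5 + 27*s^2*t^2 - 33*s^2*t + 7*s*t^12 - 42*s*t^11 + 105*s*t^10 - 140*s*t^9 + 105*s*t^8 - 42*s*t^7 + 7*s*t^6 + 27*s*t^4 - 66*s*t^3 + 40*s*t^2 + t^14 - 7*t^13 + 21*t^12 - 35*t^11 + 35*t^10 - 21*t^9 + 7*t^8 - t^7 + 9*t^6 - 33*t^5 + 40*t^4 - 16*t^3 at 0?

The Hessian of f at 0 is [[0, 0], [0, 0]] with rank 0, so corank 2. A Groebner basis of the Jacobian ideal J(f) in C{s,t} is {-s^2 + 7*s*t/3 + t^4 - t^3/3 - 4*t^2/3, s^3 - 4*s^2*t - 16*s^2/3 + 20467*s*t/63 + 59609*t^3/189 - 26692*t^2/63, s^2 + s*t^2 - 7*s*t/3 - t^3 + 4*t^2/3}; counting standard monomials gives mu = 8. Corank 2; j^3 = (s - t)*(3*s - 4*t)^2 has shape L^2 M (L != M), so D-series; mu = 8 gives D_8.

D8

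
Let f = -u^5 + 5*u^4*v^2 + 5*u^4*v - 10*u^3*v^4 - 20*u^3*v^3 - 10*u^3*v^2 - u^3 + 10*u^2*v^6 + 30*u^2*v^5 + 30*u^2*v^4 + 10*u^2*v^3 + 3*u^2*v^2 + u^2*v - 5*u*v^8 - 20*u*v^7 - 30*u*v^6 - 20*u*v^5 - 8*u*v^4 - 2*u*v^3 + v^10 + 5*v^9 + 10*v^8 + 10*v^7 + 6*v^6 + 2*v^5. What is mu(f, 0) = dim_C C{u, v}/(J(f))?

6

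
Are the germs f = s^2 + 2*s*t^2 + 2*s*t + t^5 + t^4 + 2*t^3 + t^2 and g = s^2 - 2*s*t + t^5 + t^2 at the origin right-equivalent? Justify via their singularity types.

Yes.

The Hessian of f at 0 is [[2, 2], [2, 2]] with rank 1, so corank 1. A Groebner basis of the Jacobian ideal J(f) in C{s,t} is {s^2 + 2*s*t - s - t, s + t^2 + t}; counting standard monomials gives mu = 4. Corank 1: A-series; mu = 4 gives A_4. The Hessian of g at 0 is [[2, -2], [-2, 2]] with rank 1, so corank 1. A Groebner basis of the Jacobian ideal J(g) in C{s,t} is {t^4, s - t}; counting standard monomials gives mu = 4. Corank 1: A-series; mu = 4 gives A_4. Both have type A_4, hence right-equivalent.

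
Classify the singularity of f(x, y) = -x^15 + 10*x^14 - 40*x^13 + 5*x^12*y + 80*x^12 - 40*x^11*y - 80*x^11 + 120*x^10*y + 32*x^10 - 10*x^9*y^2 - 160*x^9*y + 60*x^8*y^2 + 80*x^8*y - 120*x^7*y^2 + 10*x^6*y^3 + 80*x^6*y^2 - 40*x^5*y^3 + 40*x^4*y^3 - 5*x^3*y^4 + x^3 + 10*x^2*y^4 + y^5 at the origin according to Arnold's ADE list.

E_8

The Hessian of f at 0 has rank 0. Corank 2; j^3 = x^3 is a perfect cube, so E-series; the 5-jet and mu = 8 give E_8.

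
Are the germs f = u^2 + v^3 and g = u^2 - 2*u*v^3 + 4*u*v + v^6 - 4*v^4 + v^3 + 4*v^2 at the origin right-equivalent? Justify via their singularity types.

Yes.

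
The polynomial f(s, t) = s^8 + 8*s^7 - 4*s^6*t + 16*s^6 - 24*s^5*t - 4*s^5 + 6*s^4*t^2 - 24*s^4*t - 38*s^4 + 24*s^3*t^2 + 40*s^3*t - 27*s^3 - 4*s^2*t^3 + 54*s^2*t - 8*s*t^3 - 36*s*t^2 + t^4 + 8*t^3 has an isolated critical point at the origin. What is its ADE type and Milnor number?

The Hessian of f at 0 has rank 0. Corank 2; j^3 = -(3*s - 2*t)^3 is a perfect cube, so E-series; the 4-jet and mu = 6 give E_6.

Type E_6, Milnor number mu = 6.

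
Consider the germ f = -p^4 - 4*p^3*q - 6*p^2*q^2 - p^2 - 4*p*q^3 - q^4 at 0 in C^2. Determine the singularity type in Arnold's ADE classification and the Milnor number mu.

The Hessian of f at 0 has rank 1. Corank 1: A-series; mu = 3 gives A_3.

Type A3, Milnor number mu = 3.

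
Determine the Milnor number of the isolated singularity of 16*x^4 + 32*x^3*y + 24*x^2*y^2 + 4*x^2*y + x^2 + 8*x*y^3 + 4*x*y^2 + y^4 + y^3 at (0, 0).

The Hessian of f at 0 is [[2, 0], [0, 0]] with rank 1, so corank 1. A Groebner basis of the Jacobian ideal J(f) in C{x,y} is {y^2, x}; counting standard monomials gives mu = 2. Corank 1: A-series; mu = 2 gives A_2.

2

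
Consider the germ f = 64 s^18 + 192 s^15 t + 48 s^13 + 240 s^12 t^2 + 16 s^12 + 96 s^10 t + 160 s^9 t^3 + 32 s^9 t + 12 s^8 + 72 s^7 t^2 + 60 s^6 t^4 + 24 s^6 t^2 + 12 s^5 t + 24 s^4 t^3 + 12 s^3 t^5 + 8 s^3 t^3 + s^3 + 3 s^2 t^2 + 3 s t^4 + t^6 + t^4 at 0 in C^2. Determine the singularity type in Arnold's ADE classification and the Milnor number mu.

Type E_{6}, Milnor number mu = 6.

The Hessian of f at 0 has rank 0. Corank 2; j^3 = s^3 is a perfect cube, so E-series; the 4-jet and mu = 6 give E_6.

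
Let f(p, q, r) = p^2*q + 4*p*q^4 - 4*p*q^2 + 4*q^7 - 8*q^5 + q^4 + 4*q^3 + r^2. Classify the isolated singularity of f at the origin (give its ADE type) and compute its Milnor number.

The Hessian of f at 0 is [[0, 0, 0], [0, 0, 0], [0, 0, 2]] with rank 1, so corank 2. A Groebner basis of the Jacobian ideal J(f) in C{p,q,r} is {p^3 + 2*p^2 - 8*q^2, p^2/4 + q^3 - q^2, p*q - 2*q^2, r}; counting standard monomials gives mu = 5. Corank 2; j^3 = q*(p - 2*q)^2 has shape L^2 M (L != M), so D-series; mu = 5 gives D_5.

Type D5, Milnor number mu = 5.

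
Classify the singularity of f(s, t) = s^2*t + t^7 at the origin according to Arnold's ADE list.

The Hessian of f at 0 has rank 0. Corank 2; j^3 = s^2*t has shape L^2 M (L != M), so D-series; mu = 8 gives D_8.

D_{8}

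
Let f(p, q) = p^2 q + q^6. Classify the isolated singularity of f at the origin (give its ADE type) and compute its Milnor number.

The Hessian of f at 0 has rank 0. Corank 2; j^3 = p^2*q has shape L^2 M (L != M), so D-series; mu = 7 gives D_7.

Type D_7, Milnor number mu = 7.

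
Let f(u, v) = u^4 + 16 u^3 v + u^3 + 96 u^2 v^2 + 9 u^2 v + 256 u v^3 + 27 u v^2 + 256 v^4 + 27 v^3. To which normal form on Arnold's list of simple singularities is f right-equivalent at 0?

The Hessian of f at 0 has rank 0. Corank 2; j^3 = (u + 3*v)^3 is a perfect cube, so E-series; the 4-jet and mu = 6 give E_6.

E_{6}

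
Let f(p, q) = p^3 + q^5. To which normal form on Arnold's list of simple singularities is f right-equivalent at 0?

E_{8}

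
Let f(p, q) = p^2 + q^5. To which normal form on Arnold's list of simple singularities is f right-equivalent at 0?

A_4

The Hessian of f at 0 has rank 1. Corank 1: A-series; mu = 4 gives A_4.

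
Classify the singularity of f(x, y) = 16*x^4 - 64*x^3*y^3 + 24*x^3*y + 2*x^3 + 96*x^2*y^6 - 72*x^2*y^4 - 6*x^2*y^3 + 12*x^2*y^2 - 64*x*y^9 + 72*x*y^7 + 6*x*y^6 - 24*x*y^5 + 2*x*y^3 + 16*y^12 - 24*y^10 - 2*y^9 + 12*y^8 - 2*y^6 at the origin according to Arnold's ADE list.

E_{7}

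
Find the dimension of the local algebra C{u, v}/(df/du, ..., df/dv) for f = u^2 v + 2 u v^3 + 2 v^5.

6

The Hessian of f at 0 is [[0, 0], [0, 0]] with rank 0, so corank 2. A Groebner basis of the Jacobian ideal J(f) in C{u,v} is {u^3, u^2*v, -u^2/4 + u*v^2, u*v + v^3}; counting standard monomials gives mu = 6. Corank 2; j^3 = u^2*v has shape L^2 M (L != M), so D-series; mu = 6 gives D_6.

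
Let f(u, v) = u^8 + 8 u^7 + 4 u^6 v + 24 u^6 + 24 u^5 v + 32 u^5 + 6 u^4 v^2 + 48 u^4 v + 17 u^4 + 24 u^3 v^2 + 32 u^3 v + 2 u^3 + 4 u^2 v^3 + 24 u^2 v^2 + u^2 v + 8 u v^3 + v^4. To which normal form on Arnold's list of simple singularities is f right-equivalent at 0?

D_5

The Hessian of f at 0 has rank 0. Corank 2; j^3 = u^2*(2*u + v) has shape L^2 M (L != M), so D-series; mu = 5 gives D_5.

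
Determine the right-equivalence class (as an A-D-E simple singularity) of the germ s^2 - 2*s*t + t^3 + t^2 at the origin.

A_2

The Hessian of f at 0 is [[2, -2], [-2, 2]] with rank 1, so corank 1. A Groebner basis of the Jacobian ideal J(f) in C{s,t} is {t^2, s - t}; counting standard monomials gives mu = 2. Corank 1: A-series; mu = 2 gives A_2.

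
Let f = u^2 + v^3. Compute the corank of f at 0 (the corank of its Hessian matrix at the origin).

1

The Hessian at 0 is [[2, 0], [0, 0]] of rank 1; hence corank 1.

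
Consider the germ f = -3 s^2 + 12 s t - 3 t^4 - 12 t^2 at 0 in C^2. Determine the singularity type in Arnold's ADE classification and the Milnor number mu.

Type A_{3}, Milnor number mu = 3.

The Hessian of f at 0 is [[-6, 12], [12, -24]] with rank 1, so corank 1. A Groebner basis of the Jacobian ideal J(f) in C{s,t} is {t^3, s - 2*t}; counting standard monomials gives mu = 3. Corank 1: A-series; mu = 3 gives A_3.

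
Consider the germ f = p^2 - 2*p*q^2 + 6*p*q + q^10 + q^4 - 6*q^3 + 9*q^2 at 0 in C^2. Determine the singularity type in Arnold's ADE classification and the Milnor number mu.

The Hessian of f at 0 has rank 1. Corank 1: A-series; mu = 9 gives A_9.

Type A9, Milnor number mu = 9.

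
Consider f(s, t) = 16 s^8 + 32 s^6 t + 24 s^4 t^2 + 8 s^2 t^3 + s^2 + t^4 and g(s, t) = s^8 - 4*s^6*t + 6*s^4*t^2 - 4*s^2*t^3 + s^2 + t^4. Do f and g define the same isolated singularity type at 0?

The Hessian of f at 0 is [[2, 0], [0, 0]] with rank 1, so corank 1. A Groebner basis of the Jacobian ideal J(f) in C{s,t} is {t^3, s}; counting standard monomials gives mu = 3. Corank 1: A-series; mu = 3 gives A_3. The Hessian of g at 0 is [[2, 0], [0, 0]] with rank 1, so corank 1. A Groebner basis of the Jacobian ideal J(g) in C{s,t} is {t^3, s}; counting standard monomials gives mu = 3. Corank 1: A-series; mu = 3 gives A_3. Both have type A_3, hence right-equivalent.

Yes.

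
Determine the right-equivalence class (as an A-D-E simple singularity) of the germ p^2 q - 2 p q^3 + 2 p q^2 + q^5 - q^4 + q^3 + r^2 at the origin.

The Hessian of f at 0 has rank 1. Corank 2; j^3 = q*(p + q)^2 has shape L^2 M (L != M), so D-series; mu = 5 gives D_5.

D_5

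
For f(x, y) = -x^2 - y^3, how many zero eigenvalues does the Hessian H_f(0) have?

1

Hessian at 0 has rank 1.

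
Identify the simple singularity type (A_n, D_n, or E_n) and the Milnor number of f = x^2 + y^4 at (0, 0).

The Hessian of f at 0 has rank 1. Corank 1: A-series; mu = 3 gives A_3.

Type A3, Milnor number mu = 3.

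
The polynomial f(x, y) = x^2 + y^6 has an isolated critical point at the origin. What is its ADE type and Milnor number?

Type A_{5}, Milnor number mu = 5.

The Hessian of f at 0 is [[2, 0], [0, 0]] with rank 1, so corank 1. A Groebner basis of the Jacobian ideal J(f) in C{x,y} is {y^5, x}; counting standard monomials gives mu = 5. Corank 1: A-series; mu = 5 gives A_5.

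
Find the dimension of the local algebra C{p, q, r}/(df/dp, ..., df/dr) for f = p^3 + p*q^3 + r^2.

7

The Hessian of f at 0 has rank 1. Corank 2; j^3 = p^3 is a perfect cube, so E-series; the 4-jet and mu = 7 give E_7.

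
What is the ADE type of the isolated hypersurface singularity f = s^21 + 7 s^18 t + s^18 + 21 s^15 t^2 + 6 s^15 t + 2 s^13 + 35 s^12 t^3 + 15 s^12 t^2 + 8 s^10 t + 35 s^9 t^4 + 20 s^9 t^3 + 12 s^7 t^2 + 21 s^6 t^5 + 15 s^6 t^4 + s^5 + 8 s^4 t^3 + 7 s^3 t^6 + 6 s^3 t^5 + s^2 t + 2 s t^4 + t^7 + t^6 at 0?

D_{7}

The Hessian of f at 0 is [[0, 0], [0, 0]] with rank 0, so corank 2. A Groebner basis of the Jacobian ideal J(f) in C{s,t} is {s*t + t^4, s^3, s^2*t, -s^2/6 + s*t^2}; counting standard monomials gives mu = 7. Corank 2; j^3 = s^2*t has shape L^2 M (L != M), so D-series; mu = 7 gives D_7.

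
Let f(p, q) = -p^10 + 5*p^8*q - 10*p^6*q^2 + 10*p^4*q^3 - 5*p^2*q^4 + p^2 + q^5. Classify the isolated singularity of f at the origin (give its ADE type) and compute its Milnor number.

Type A4, Milnor number mu = 4.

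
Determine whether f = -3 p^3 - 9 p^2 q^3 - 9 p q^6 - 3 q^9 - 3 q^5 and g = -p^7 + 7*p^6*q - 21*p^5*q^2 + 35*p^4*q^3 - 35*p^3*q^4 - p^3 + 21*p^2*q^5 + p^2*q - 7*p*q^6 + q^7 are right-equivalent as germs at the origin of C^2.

The Hessian of f at 0 has rank 0. Corank 2; j^3 = -3*p^3 is a perfect cube, so E-series; the 5-jet and mu = 8 give E_8. The Hessian of g at 0 has rank 0. Corank 2; j^3 = -p^2*(p - q) has shape L^2 M (L != M), so D-series; mu = 8 gives D_8. f is E_8 but g is D_8, hence not right-equivalent.

No.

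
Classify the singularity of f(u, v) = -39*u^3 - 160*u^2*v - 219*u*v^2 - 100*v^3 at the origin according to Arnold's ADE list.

D_{4}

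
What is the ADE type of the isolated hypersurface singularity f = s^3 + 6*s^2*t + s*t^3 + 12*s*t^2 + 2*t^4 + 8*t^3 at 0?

The Hessian of f at 0 is [[0, 0], [0, 0]] with rank 0, so corank 2. A Groebner basis of the Jacobian ideal J(f) in C{s,t} is {s^3 + 6*s^2*t + 48*s^2 + 192*s*t + 192*t^2, -6*s^2 + s*t^2 - 24*s*t - 24*t^2, 3*s^2 + 12*s*t + t^3 + 12*t^2}; counting standard monomials gives mu = 7. Corank 2; j^3 = (s + 2*t)^3 is a perfect cube, so E-series; the 4-jet and mu = 7 give E_7.

E_{7}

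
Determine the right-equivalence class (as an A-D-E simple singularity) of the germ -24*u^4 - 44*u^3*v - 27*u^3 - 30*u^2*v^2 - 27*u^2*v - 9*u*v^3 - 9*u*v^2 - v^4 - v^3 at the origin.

The Hessian of f at 0 has rank 0. Corank 2; j^3 = -(3*u + v)^3 is a perfect cube, so E-series; the 4-jet and mu = 7 give E_7.

E7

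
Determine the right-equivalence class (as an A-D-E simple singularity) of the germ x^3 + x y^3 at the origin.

E_7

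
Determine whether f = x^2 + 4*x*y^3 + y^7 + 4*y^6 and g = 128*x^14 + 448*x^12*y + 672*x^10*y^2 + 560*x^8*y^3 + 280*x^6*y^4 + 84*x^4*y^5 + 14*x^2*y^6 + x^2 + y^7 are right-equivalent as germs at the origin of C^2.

Yes.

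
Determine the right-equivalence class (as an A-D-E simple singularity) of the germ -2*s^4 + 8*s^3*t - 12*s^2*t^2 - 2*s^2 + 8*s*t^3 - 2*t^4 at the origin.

The Hessian of f at 0 has rank 1. Corank 1: A-series; mu = 3 gives A_3.

A_3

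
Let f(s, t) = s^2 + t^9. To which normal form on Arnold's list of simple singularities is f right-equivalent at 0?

A8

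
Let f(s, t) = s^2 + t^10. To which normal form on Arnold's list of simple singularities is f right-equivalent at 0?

The Hessian of f at 0 has rank 1. Corank 1: A-series; mu = 9 gives A_9.

A_9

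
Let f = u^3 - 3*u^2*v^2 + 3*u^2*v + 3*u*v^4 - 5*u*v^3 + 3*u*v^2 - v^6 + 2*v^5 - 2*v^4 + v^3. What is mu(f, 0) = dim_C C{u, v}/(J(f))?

7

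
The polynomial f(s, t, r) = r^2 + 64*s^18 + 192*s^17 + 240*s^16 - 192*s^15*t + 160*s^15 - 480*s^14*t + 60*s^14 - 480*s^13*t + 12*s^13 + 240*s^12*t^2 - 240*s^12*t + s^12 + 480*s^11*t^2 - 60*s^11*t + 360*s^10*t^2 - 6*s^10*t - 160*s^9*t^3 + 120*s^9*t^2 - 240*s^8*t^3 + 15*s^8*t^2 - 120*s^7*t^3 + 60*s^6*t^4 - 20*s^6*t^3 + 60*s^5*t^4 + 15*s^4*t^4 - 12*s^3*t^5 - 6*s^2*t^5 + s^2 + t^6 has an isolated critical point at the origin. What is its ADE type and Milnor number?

Type A_5, Milnor number mu = 5.

The Hessian of f at 0 has rank 2. Corank 1: A-series; mu = 5 gives A_5.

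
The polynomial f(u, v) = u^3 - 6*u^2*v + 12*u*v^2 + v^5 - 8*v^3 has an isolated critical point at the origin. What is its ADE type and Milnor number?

Type E8, Milnor number mu = 8.

The Hessian of f at 0 is [[0, 0], [0, 0]] with rank 0, so corank 2. A Groebner basis of the Jacobian ideal J(f) in C{u,v} is {v^4, u^2 - 4*u*v + 4*v^2}; counting standard monomials gives mu = 8. Corank 2; j^3 = (u - 2*v)^3 is a perfect cube, so E-series; the 5-jet and mu = 8 give E_8.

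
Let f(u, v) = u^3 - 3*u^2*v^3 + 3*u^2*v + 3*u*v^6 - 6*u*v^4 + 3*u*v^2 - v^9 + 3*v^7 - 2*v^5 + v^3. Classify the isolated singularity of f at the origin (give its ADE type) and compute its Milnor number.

Type E8, Milnor number mu = 8.

The Hessian of f at 0 has rank 0. Corank 2; j^3 = (u + v)^3 is a perfect cube, so E-series; the 5-jet and mu = 8 give E_8.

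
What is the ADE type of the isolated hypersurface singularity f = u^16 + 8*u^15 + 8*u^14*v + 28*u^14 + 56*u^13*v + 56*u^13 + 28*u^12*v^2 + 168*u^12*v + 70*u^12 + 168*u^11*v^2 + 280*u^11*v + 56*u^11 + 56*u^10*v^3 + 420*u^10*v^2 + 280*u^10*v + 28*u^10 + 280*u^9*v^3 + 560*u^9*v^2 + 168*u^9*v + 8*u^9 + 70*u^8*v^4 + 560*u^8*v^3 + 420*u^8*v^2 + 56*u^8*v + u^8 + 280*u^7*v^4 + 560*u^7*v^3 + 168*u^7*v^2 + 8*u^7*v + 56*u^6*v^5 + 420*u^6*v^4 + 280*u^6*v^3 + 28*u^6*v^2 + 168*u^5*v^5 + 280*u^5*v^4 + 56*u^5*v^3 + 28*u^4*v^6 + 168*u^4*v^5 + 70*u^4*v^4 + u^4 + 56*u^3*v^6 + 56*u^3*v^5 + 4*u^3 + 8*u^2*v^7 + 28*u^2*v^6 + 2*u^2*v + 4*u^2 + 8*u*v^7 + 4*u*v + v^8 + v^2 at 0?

A_{7}

The Hessian of f at 0 has rank 1. Corank 1: A-series; mu = 7 gives A_7.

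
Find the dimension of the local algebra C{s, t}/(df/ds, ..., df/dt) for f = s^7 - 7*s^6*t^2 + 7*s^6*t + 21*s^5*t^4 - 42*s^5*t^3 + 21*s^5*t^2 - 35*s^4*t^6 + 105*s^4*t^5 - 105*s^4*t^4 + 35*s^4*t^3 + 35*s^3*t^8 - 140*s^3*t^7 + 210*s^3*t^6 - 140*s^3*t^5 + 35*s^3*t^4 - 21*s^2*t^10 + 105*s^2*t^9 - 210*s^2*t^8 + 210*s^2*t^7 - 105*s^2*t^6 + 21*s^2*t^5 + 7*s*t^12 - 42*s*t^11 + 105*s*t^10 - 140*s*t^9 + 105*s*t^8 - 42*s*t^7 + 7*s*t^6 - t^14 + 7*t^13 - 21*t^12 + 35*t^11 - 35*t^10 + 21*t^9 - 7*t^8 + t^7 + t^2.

6

The Hessian of f at 0 is [[0, 0], [0, 2]] with rank 1, so corank 1. A Groebner basis of the Jacobian ideal J(f) in C{s,t} is {s^6, t}; counting standard monomials gives mu = 6. Corank 1: A-series; mu = 6 gives A_6.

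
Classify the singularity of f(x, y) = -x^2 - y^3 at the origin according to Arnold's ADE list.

A_2

The Hessian of f at 0 has rank 1. Corank 1: A-series; mu = 2 gives A_2.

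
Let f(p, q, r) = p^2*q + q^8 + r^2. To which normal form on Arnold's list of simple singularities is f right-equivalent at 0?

The Hessian of f at 0 has rank 1. Corank 2; j^3 = p^2*q has shape L^2 M (L != M), so D-series; mu = 9 gives D_9.

D9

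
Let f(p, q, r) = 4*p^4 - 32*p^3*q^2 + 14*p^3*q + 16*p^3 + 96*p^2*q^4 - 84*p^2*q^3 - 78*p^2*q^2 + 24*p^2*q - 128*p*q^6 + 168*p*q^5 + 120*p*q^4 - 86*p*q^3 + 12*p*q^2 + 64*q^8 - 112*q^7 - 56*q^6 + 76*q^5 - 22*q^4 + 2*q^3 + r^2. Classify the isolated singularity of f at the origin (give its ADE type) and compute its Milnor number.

Type E_{7}, Milnor number mu = 7.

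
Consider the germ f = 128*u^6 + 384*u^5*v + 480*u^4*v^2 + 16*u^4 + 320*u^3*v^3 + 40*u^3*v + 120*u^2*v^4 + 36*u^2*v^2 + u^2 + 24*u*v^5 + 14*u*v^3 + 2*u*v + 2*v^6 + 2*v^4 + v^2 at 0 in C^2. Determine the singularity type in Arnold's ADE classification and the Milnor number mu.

Type A5, Milnor number mu = 5.

The Hessian of f at 0 is [[2, 2], [2, 2]] with rank 1, so corank 1. A Groebner basis of the Jacobian ideal J(f) in C{u,v} is {u*v^2 + u + v, -u + v^3 - v, u^2 + 2*u*v + v^2}; counting standard monomials gives mu = 5. Corank 1: A-series; mu = 5 gives A_5.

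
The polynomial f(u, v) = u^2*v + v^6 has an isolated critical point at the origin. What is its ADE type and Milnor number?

Type D_7, Milnor number mu = 7.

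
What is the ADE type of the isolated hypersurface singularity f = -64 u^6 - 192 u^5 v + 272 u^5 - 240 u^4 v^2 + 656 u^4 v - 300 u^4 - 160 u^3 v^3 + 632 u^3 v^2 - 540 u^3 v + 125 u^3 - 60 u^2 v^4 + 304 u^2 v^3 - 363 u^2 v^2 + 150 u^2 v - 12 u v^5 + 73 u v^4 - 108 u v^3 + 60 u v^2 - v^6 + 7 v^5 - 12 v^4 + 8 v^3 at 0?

The Hessian of f at 0 has rank 0. Corank 2; j^3 = (5*u + 2*v)^3 is a perfect cube, so E-series; the 5-jet and mu = 8 give E_8.

E8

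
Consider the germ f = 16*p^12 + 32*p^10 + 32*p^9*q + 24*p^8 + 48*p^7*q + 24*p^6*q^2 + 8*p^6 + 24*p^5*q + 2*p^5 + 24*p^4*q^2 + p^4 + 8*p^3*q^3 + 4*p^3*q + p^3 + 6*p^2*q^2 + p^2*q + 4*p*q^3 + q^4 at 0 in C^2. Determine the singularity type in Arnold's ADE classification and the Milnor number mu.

The Hessian of f at 0 has rank 0. Corank 2; j^3 = p^2*(p + q) has shape L^2 M (L != M), so D-series; mu = 5 gives D_5.

Type D5, Milnor number mu = 5.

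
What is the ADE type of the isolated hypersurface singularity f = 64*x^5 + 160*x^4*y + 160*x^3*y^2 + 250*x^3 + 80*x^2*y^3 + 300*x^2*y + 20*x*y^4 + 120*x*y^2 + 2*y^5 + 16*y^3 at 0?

The Hessian of f at 0 has rank 0. Corank 2; j^3 = 2*(5*x + 2*y)^3 is a perfect cube, so E-series; the 5-jet and mu = 8 give E_8.

E_8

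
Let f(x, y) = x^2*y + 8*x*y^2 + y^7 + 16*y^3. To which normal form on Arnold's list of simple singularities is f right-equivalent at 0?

D_8

The Hessian of f at 0 has rank 0. Corank 2; j^3 = y*(x + 4*y)^2 has shape L^2 M (L != M), so D-series; mu = 8 gives D_8.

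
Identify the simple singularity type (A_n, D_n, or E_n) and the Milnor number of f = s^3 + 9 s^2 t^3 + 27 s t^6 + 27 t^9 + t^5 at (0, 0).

Type E8, Milnor number mu = 8.

The Hessian of f at 0 is [[0, 0], [0, 0]] with rank 0, so corank 2. A Groebner basis of the Jacobian ideal J(f) in C{s,t} is {s^2/6 + s*t^3, t^4, s^3, s^2*t}; counting standard monomials gives mu = 8. Corank 2; j^3 = s^3 is a perfect cube, so E-series; the 5-jet and mu = 8 give E_8.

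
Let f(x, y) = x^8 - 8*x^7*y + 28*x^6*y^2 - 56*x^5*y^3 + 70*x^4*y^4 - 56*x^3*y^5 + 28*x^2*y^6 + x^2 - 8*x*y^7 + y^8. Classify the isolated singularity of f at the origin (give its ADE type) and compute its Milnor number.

The Hessian of f at 0 is [[2, 0], [0, 0]] with rank 1, so corank 1. A Groebner basis of the Jacobian ideal J(f) in C{x,y} is {y^7, x}; counting standard monomials gives mu = 7. Corank 1: A-series; mu = 7 gives A_7.

Type A7, Milnor number mu = 7.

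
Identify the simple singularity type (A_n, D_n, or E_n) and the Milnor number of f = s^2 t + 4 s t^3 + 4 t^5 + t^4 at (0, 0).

The Hessian of f at 0 has rank 0. Corank 2; j^3 = s^2*t has shape L^2 M (L != M), so D-series; mu = 5 gives D_5.

Type D5, Milnor number mu = 5.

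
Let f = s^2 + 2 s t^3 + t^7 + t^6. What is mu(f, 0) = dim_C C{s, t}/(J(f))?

6

The Hessian of f at 0 is [[2, 0], [0, 0]] with rank 1, so corank 1. A Groebner basis of the Jacobian ideal J(f) in C{s,t} is {s + t^3, s^2}; counting standard monomials gives mu = 6. Corank 1: A-series; mu = 6 gives A_6.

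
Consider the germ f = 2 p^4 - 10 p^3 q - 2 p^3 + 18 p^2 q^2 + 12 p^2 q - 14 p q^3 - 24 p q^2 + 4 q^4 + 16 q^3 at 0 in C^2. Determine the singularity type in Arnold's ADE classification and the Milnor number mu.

The Hessian of f at 0 has rank 0. Corank 2; j^3 = -2*(p - 2*q)^3 is a perfect cube, so E-series; the 4-jet and mu = 7 give E_7.

Type E7, Milnor number mu = 7.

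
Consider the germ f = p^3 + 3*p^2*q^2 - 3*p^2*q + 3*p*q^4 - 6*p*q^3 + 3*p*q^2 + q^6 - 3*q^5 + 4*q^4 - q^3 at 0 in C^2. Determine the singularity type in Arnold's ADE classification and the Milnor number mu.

Type E_6, Milnor number mu = 6.

The Hessian of f at 0 is [[0, 0], [0, 0]] with rank 0, so corank 2. A Groebner basis of the Jacobian ideal J(f) in C{p,q} is {p^3 + 3*p^2/2 - 3*p*q + 3*q^2/2, p^2*q + p^2 - 2*p*q + q^2, p^2/2 + p*q^2 - p*q + q^2/2, q^3}; counting standard monomials gives mu = 6. Corank 2; j^3 = (p - q)^3 is a perfect cube, so E-series; the 4-jet and mu = 6 give E_6.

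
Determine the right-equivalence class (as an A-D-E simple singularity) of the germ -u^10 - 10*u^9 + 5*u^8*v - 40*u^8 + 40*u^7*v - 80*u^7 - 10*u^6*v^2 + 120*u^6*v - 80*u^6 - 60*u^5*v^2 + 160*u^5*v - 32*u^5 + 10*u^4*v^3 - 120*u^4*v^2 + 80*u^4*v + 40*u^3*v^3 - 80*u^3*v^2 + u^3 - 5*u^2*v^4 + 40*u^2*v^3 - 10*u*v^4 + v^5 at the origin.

E8

The Hessian of f at 0 has rank 0. Corank 2; j^3 = u^3 is a perfect cube, so E-series; the 5-jet and mu = 8 give E_8.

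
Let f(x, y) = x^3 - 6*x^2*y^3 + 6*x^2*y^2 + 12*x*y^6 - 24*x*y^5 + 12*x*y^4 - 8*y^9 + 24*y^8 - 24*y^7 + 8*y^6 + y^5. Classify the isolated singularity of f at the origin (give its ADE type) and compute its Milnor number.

Type E_8, Milnor number mu = 8.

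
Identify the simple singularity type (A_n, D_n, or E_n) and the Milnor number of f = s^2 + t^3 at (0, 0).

The Hessian of f at 0 has rank 1. Corank 1: A-series; mu = 2 gives A_2.

Type A_{2}, Milnor number mu = 2.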